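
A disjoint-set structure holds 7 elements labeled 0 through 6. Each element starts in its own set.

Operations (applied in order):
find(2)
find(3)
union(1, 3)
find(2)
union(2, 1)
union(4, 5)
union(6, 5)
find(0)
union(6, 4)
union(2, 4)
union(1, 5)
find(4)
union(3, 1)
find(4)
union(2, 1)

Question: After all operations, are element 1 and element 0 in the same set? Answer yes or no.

Answer: no

Derivation:
Step 1: find(2) -> no change; set of 2 is {2}
Step 2: find(3) -> no change; set of 3 is {3}
Step 3: union(1, 3) -> merged; set of 1 now {1, 3}
Step 4: find(2) -> no change; set of 2 is {2}
Step 5: union(2, 1) -> merged; set of 2 now {1, 2, 3}
Step 6: union(4, 5) -> merged; set of 4 now {4, 5}
Step 7: union(6, 5) -> merged; set of 6 now {4, 5, 6}
Step 8: find(0) -> no change; set of 0 is {0}
Step 9: union(6, 4) -> already same set; set of 6 now {4, 5, 6}
Step 10: union(2, 4) -> merged; set of 2 now {1, 2, 3, 4, 5, 6}
Step 11: union(1, 5) -> already same set; set of 1 now {1, 2, 3, 4, 5, 6}
Step 12: find(4) -> no change; set of 4 is {1, 2, 3, 4, 5, 6}
Step 13: union(3, 1) -> already same set; set of 3 now {1, 2, 3, 4, 5, 6}
Step 14: find(4) -> no change; set of 4 is {1, 2, 3, 4, 5, 6}
Step 15: union(2, 1) -> already same set; set of 2 now {1, 2, 3, 4, 5, 6}
Set of 1: {1, 2, 3, 4, 5, 6}; 0 is not a member.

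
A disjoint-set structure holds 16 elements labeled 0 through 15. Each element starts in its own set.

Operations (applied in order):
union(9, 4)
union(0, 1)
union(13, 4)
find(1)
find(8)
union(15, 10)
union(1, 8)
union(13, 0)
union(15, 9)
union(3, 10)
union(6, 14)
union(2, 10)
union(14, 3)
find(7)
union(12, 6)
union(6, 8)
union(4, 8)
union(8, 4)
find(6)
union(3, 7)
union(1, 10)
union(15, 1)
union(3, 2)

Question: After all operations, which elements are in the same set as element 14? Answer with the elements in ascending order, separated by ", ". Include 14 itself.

Answer: 0, 1, 2, 3, 4, 6, 7, 8, 9, 10, 12, 13, 14, 15

Derivation:
Step 1: union(9, 4) -> merged; set of 9 now {4, 9}
Step 2: union(0, 1) -> merged; set of 0 now {0, 1}
Step 3: union(13, 4) -> merged; set of 13 now {4, 9, 13}
Step 4: find(1) -> no change; set of 1 is {0, 1}
Step 5: find(8) -> no change; set of 8 is {8}
Step 6: union(15, 10) -> merged; set of 15 now {10, 15}
Step 7: union(1, 8) -> merged; set of 1 now {0, 1, 8}
Step 8: union(13, 0) -> merged; set of 13 now {0, 1, 4, 8, 9, 13}
Step 9: union(15, 9) -> merged; set of 15 now {0, 1, 4, 8, 9, 10, 13, 15}
Step 10: union(3, 10) -> merged; set of 3 now {0, 1, 3, 4, 8, 9, 10, 13, 15}
Step 11: union(6, 14) -> merged; set of 6 now {6, 14}
Step 12: union(2, 10) -> merged; set of 2 now {0, 1, 2, 3, 4, 8, 9, 10, 13, 15}
Step 13: union(14, 3) -> merged; set of 14 now {0, 1, 2, 3, 4, 6, 8, 9, 10, 13, 14, 15}
Step 14: find(7) -> no change; set of 7 is {7}
Step 15: union(12, 6) -> merged; set of 12 now {0, 1, 2, 3, 4, 6, 8, 9, 10, 12, 13, 14, 15}
Step 16: union(6, 8) -> already same set; set of 6 now {0, 1, 2, 3, 4, 6, 8, 9, 10, 12, 13, 14, 15}
Step 17: union(4, 8) -> already same set; set of 4 now {0, 1, 2, 3, 4, 6, 8, 9, 10, 12, 13, 14, 15}
Step 18: union(8, 4) -> already same set; set of 8 now {0, 1, 2, 3, 4, 6, 8, 9, 10, 12, 13, 14, 15}
Step 19: find(6) -> no change; set of 6 is {0, 1, 2, 3, 4, 6, 8, 9, 10, 12, 13, 14, 15}
Step 20: union(3, 7) -> merged; set of 3 now {0, 1, 2, 3, 4, 6, 7, 8, 9, 10, 12, 13, 14, 15}
Step 21: union(1, 10) -> already same set; set of 1 now {0, 1, 2, 3, 4, 6, 7, 8, 9, 10, 12, 13, 14, 15}
Step 22: union(15, 1) -> already same set; set of 15 now {0, 1, 2, 3, 4, 6, 7, 8, 9, 10, 12, 13, 14, 15}
Step 23: union(3, 2) -> already same set; set of 3 now {0, 1, 2, 3, 4, 6, 7, 8, 9, 10, 12, 13, 14, 15}
Component of 14: {0, 1, 2, 3, 4, 6, 7, 8, 9, 10, 12, 13, 14, 15}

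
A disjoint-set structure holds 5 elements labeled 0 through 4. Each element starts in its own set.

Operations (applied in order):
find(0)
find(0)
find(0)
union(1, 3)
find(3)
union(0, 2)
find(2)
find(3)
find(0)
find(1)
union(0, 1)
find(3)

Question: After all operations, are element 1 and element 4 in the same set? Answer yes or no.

Step 1: find(0) -> no change; set of 0 is {0}
Step 2: find(0) -> no change; set of 0 is {0}
Step 3: find(0) -> no change; set of 0 is {0}
Step 4: union(1, 3) -> merged; set of 1 now {1, 3}
Step 5: find(3) -> no change; set of 3 is {1, 3}
Step 6: union(0, 2) -> merged; set of 0 now {0, 2}
Step 7: find(2) -> no change; set of 2 is {0, 2}
Step 8: find(3) -> no change; set of 3 is {1, 3}
Step 9: find(0) -> no change; set of 0 is {0, 2}
Step 10: find(1) -> no change; set of 1 is {1, 3}
Step 11: union(0, 1) -> merged; set of 0 now {0, 1, 2, 3}
Step 12: find(3) -> no change; set of 3 is {0, 1, 2, 3}
Set of 1: {0, 1, 2, 3}; 4 is not a member.

Answer: no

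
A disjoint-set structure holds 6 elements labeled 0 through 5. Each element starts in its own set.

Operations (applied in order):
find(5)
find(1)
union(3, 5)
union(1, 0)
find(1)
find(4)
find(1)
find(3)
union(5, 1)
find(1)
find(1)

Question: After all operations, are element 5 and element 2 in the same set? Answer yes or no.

Step 1: find(5) -> no change; set of 5 is {5}
Step 2: find(1) -> no change; set of 1 is {1}
Step 3: union(3, 5) -> merged; set of 3 now {3, 5}
Step 4: union(1, 0) -> merged; set of 1 now {0, 1}
Step 5: find(1) -> no change; set of 1 is {0, 1}
Step 6: find(4) -> no change; set of 4 is {4}
Step 7: find(1) -> no change; set of 1 is {0, 1}
Step 8: find(3) -> no change; set of 3 is {3, 5}
Step 9: union(5, 1) -> merged; set of 5 now {0, 1, 3, 5}
Step 10: find(1) -> no change; set of 1 is {0, 1, 3, 5}
Step 11: find(1) -> no change; set of 1 is {0, 1, 3, 5}
Set of 5: {0, 1, 3, 5}; 2 is not a member.

Answer: no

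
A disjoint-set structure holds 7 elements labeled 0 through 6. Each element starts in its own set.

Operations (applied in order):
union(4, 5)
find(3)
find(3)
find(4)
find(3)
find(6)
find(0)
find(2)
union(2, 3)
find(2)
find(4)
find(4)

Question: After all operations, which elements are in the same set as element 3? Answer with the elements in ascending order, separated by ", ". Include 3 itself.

Answer: 2, 3

Derivation:
Step 1: union(4, 5) -> merged; set of 4 now {4, 5}
Step 2: find(3) -> no change; set of 3 is {3}
Step 3: find(3) -> no change; set of 3 is {3}
Step 4: find(4) -> no change; set of 4 is {4, 5}
Step 5: find(3) -> no change; set of 3 is {3}
Step 6: find(6) -> no change; set of 6 is {6}
Step 7: find(0) -> no change; set of 0 is {0}
Step 8: find(2) -> no change; set of 2 is {2}
Step 9: union(2, 3) -> merged; set of 2 now {2, 3}
Step 10: find(2) -> no change; set of 2 is {2, 3}
Step 11: find(4) -> no change; set of 4 is {4, 5}
Step 12: find(4) -> no change; set of 4 is {4, 5}
Component of 3: {2, 3}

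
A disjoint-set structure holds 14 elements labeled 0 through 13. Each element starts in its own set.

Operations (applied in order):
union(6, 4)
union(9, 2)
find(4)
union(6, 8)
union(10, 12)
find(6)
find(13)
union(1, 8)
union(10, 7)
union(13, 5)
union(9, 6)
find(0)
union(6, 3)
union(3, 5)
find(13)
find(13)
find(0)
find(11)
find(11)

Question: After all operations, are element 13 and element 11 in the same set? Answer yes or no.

Answer: no

Derivation:
Step 1: union(6, 4) -> merged; set of 6 now {4, 6}
Step 2: union(9, 2) -> merged; set of 9 now {2, 9}
Step 3: find(4) -> no change; set of 4 is {4, 6}
Step 4: union(6, 8) -> merged; set of 6 now {4, 6, 8}
Step 5: union(10, 12) -> merged; set of 10 now {10, 12}
Step 6: find(6) -> no change; set of 6 is {4, 6, 8}
Step 7: find(13) -> no change; set of 13 is {13}
Step 8: union(1, 8) -> merged; set of 1 now {1, 4, 6, 8}
Step 9: union(10, 7) -> merged; set of 10 now {7, 10, 12}
Step 10: union(13, 5) -> merged; set of 13 now {5, 13}
Step 11: union(9, 6) -> merged; set of 9 now {1, 2, 4, 6, 8, 9}
Step 12: find(0) -> no change; set of 0 is {0}
Step 13: union(6, 3) -> merged; set of 6 now {1, 2, 3, 4, 6, 8, 9}
Step 14: union(3, 5) -> merged; set of 3 now {1, 2, 3, 4, 5, 6, 8, 9, 13}
Step 15: find(13) -> no change; set of 13 is {1, 2, 3, 4, 5, 6, 8, 9, 13}
Step 16: find(13) -> no change; set of 13 is {1, 2, 3, 4, 5, 6, 8, 9, 13}
Step 17: find(0) -> no change; set of 0 is {0}
Step 18: find(11) -> no change; set of 11 is {11}
Step 19: find(11) -> no change; set of 11 is {11}
Set of 13: {1, 2, 3, 4, 5, 6, 8, 9, 13}; 11 is not a member.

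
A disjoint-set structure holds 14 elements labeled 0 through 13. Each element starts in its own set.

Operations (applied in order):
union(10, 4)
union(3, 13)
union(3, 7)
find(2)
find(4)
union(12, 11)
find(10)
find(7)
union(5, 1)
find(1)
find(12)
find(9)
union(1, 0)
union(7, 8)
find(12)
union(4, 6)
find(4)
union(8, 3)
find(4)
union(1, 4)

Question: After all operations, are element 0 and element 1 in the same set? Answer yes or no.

Answer: yes

Derivation:
Step 1: union(10, 4) -> merged; set of 10 now {4, 10}
Step 2: union(3, 13) -> merged; set of 3 now {3, 13}
Step 3: union(3, 7) -> merged; set of 3 now {3, 7, 13}
Step 4: find(2) -> no change; set of 2 is {2}
Step 5: find(4) -> no change; set of 4 is {4, 10}
Step 6: union(12, 11) -> merged; set of 12 now {11, 12}
Step 7: find(10) -> no change; set of 10 is {4, 10}
Step 8: find(7) -> no change; set of 7 is {3, 7, 13}
Step 9: union(5, 1) -> merged; set of 5 now {1, 5}
Step 10: find(1) -> no change; set of 1 is {1, 5}
Step 11: find(12) -> no change; set of 12 is {11, 12}
Step 12: find(9) -> no change; set of 9 is {9}
Step 13: union(1, 0) -> merged; set of 1 now {0, 1, 5}
Step 14: union(7, 8) -> merged; set of 7 now {3, 7, 8, 13}
Step 15: find(12) -> no change; set of 12 is {11, 12}
Step 16: union(4, 6) -> merged; set of 4 now {4, 6, 10}
Step 17: find(4) -> no change; set of 4 is {4, 6, 10}
Step 18: union(8, 3) -> already same set; set of 8 now {3, 7, 8, 13}
Step 19: find(4) -> no change; set of 4 is {4, 6, 10}
Step 20: union(1, 4) -> merged; set of 1 now {0, 1, 4, 5, 6, 10}
Set of 0: {0, 1, 4, 5, 6, 10}; 1 is a member.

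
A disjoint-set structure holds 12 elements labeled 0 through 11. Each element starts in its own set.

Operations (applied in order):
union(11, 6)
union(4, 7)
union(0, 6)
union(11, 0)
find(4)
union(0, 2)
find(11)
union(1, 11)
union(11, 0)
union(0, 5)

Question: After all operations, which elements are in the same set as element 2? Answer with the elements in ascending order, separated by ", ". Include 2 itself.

Answer: 0, 1, 2, 5, 6, 11

Derivation:
Step 1: union(11, 6) -> merged; set of 11 now {6, 11}
Step 2: union(4, 7) -> merged; set of 4 now {4, 7}
Step 3: union(0, 6) -> merged; set of 0 now {0, 6, 11}
Step 4: union(11, 0) -> already same set; set of 11 now {0, 6, 11}
Step 5: find(4) -> no change; set of 4 is {4, 7}
Step 6: union(0, 2) -> merged; set of 0 now {0, 2, 6, 11}
Step 7: find(11) -> no change; set of 11 is {0, 2, 6, 11}
Step 8: union(1, 11) -> merged; set of 1 now {0, 1, 2, 6, 11}
Step 9: union(11, 0) -> already same set; set of 11 now {0, 1, 2, 6, 11}
Step 10: union(0, 5) -> merged; set of 0 now {0, 1, 2, 5, 6, 11}
Component of 2: {0, 1, 2, 5, 6, 11}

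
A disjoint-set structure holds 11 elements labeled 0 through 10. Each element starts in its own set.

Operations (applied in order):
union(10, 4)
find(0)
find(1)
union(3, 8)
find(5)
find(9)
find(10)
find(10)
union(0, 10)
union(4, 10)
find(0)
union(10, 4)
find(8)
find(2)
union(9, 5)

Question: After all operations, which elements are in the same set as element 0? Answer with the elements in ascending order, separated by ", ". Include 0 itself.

Answer: 0, 4, 10

Derivation:
Step 1: union(10, 4) -> merged; set of 10 now {4, 10}
Step 2: find(0) -> no change; set of 0 is {0}
Step 3: find(1) -> no change; set of 1 is {1}
Step 4: union(3, 8) -> merged; set of 3 now {3, 8}
Step 5: find(5) -> no change; set of 5 is {5}
Step 6: find(9) -> no change; set of 9 is {9}
Step 7: find(10) -> no change; set of 10 is {4, 10}
Step 8: find(10) -> no change; set of 10 is {4, 10}
Step 9: union(0, 10) -> merged; set of 0 now {0, 4, 10}
Step 10: union(4, 10) -> already same set; set of 4 now {0, 4, 10}
Step 11: find(0) -> no change; set of 0 is {0, 4, 10}
Step 12: union(10, 4) -> already same set; set of 10 now {0, 4, 10}
Step 13: find(8) -> no change; set of 8 is {3, 8}
Step 14: find(2) -> no change; set of 2 is {2}
Step 15: union(9, 5) -> merged; set of 9 now {5, 9}
Component of 0: {0, 4, 10}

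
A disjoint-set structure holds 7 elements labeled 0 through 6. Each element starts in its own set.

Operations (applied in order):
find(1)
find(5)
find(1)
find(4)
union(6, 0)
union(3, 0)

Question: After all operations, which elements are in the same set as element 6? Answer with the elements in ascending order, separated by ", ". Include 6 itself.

Step 1: find(1) -> no change; set of 1 is {1}
Step 2: find(5) -> no change; set of 5 is {5}
Step 3: find(1) -> no change; set of 1 is {1}
Step 4: find(4) -> no change; set of 4 is {4}
Step 5: union(6, 0) -> merged; set of 6 now {0, 6}
Step 6: union(3, 0) -> merged; set of 3 now {0, 3, 6}
Component of 6: {0, 3, 6}

Answer: 0, 3, 6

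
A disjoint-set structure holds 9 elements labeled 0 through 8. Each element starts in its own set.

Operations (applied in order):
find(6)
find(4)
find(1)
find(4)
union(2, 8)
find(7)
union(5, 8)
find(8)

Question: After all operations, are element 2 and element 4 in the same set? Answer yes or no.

Step 1: find(6) -> no change; set of 6 is {6}
Step 2: find(4) -> no change; set of 4 is {4}
Step 3: find(1) -> no change; set of 1 is {1}
Step 4: find(4) -> no change; set of 4 is {4}
Step 5: union(2, 8) -> merged; set of 2 now {2, 8}
Step 6: find(7) -> no change; set of 7 is {7}
Step 7: union(5, 8) -> merged; set of 5 now {2, 5, 8}
Step 8: find(8) -> no change; set of 8 is {2, 5, 8}
Set of 2: {2, 5, 8}; 4 is not a member.

Answer: no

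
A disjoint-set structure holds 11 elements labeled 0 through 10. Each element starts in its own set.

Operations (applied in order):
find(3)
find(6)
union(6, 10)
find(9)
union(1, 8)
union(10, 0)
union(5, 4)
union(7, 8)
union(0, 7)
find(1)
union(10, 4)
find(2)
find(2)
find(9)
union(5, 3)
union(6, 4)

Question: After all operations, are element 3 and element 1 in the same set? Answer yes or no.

Answer: yes

Derivation:
Step 1: find(3) -> no change; set of 3 is {3}
Step 2: find(6) -> no change; set of 6 is {6}
Step 3: union(6, 10) -> merged; set of 6 now {6, 10}
Step 4: find(9) -> no change; set of 9 is {9}
Step 5: union(1, 8) -> merged; set of 1 now {1, 8}
Step 6: union(10, 0) -> merged; set of 10 now {0, 6, 10}
Step 7: union(5, 4) -> merged; set of 5 now {4, 5}
Step 8: union(7, 8) -> merged; set of 7 now {1, 7, 8}
Step 9: union(0, 7) -> merged; set of 0 now {0, 1, 6, 7, 8, 10}
Step 10: find(1) -> no change; set of 1 is {0, 1, 6, 7, 8, 10}
Step 11: union(10, 4) -> merged; set of 10 now {0, 1, 4, 5, 6, 7, 8, 10}
Step 12: find(2) -> no change; set of 2 is {2}
Step 13: find(2) -> no change; set of 2 is {2}
Step 14: find(9) -> no change; set of 9 is {9}
Step 15: union(5, 3) -> merged; set of 5 now {0, 1, 3, 4, 5, 6, 7, 8, 10}
Step 16: union(6, 4) -> already same set; set of 6 now {0, 1, 3, 4, 5, 6, 7, 8, 10}
Set of 3: {0, 1, 3, 4, 5, 6, 7, 8, 10}; 1 is a member.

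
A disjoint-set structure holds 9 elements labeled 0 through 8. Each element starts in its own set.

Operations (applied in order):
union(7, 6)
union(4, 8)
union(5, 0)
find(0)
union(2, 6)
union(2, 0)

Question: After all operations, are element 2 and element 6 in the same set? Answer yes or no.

Answer: yes

Derivation:
Step 1: union(7, 6) -> merged; set of 7 now {6, 7}
Step 2: union(4, 8) -> merged; set of 4 now {4, 8}
Step 3: union(5, 0) -> merged; set of 5 now {0, 5}
Step 4: find(0) -> no change; set of 0 is {0, 5}
Step 5: union(2, 6) -> merged; set of 2 now {2, 6, 7}
Step 6: union(2, 0) -> merged; set of 2 now {0, 2, 5, 6, 7}
Set of 2: {0, 2, 5, 6, 7}; 6 is a member.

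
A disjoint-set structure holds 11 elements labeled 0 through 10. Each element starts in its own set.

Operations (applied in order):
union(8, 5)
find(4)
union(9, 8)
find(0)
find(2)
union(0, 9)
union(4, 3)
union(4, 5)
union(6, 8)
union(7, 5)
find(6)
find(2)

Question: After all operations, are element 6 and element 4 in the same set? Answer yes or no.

Answer: yes

Derivation:
Step 1: union(8, 5) -> merged; set of 8 now {5, 8}
Step 2: find(4) -> no change; set of 4 is {4}
Step 3: union(9, 8) -> merged; set of 9 now {5, 8, 9}
Step 4: find(0) -> no change; set of 0 is {0}
Step 5: find(2) -> no change; set of 2 is {2}
Step 6: union(0, 9) -> merged; set of 0 now {0, 5, 8, 9}
Step 7: union(4, 3) -> merged; set of 4 now {3, 4}
Step 8: union(4, 5) -> merged; set of 4 now {0, 3, 4, 5, 8, 9}
Step 9: union(6, 8) -> merged; set of 6 now {0, 3, 4, 5, 6, 8, 9}
Step 10: union(7, 5) -> merged; set of 7 now {0, 3, 4, 5, 6, 7, 8, 9}
Step 11: find(6) -> no change; set of 6 is {0, 3, 4, 5, 6, 7, 8, 9}
Step 12: find(2) -> no change; set of 2 is {2}
Set of 6: {0, 3, 4, 5, 6, 7, 8, 9}; 4 is a member.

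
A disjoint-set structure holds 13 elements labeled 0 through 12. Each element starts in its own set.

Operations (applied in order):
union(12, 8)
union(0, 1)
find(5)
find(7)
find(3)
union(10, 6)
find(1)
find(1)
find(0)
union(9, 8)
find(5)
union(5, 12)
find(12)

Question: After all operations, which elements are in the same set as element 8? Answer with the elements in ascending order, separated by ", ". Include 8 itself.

Step 1: union(12, 8) -> merged; set of 12 now {8, 12}
Step 2: union(0, 1) -> merged; set of 0 now {0, 1}
Step 3: find(5) -> no change; set of 5 is {5}
Step 4: find(7) -> no change; set of 7 is {7}
Step 5: find(3) -> no change; set of 3 is {3}
Step 6: union(10, 6) -> merged; set of 10 now {6, 10}
Step 7: find(1) -> no change; set of 1 is {0, 1}
Step 8: find(1) -> no change; set of 1 is {0, 1}
Step 9: find(0) -> no change; set of 0 is {0, 1}
Step 10: union(9, 8) -> merged; set of 9 now {8, 9, 12}
Step 11: find(5) -> no change; set of 5 is {5}
Step 12: union(5, 12) -> merged; set of 5 now {5, 8, 9, 12}
Step 13: find(12) -> no change; set of 12 is {5, 8, 9, 12}
Component of 8: {5, 8, 9, 12}

Answer: 5, 8, 9, 12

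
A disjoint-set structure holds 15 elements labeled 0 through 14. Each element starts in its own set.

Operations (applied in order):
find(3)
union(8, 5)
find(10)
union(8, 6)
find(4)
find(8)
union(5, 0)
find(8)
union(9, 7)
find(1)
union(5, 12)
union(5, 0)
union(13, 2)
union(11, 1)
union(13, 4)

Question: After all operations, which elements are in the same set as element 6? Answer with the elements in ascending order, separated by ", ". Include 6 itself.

Answer: 0, 5, 6, 8, 12

Derivation:
Step 1: find(3) -> no change; set of 3 is {3}
Step 2: union(8, 5) -> merged; set of 8 now {5, 8}
Step 3: find(10) -> no change; set of 10 is {10}
Step 4: union(8, 6) -> merged; set of 8 now {5, 6, 8}
Step 5: find(4) -> no change; set of 4 is {4}
Step 6: find(8) -> no change; set of 8 is {5, 6, 8}
Step 7: union(5, 0) -> merged; set of 5 now {0, 5, 6, 8}
Step 8: find(8) -> no change; set of 8 is {0, 5, 6, 8}
Step 9: union(9, 7) -> merged; set of 9 now {7, 9}
Step 10: find(1) -> no change; set of 1 is {1}
Step 11: union(5, 12) -> merged; set of 5 now {0, 5, 6, 8, 12}
Step 12: union(5, 0) -> already same set; set of 5 now {0, 5, 6, 8, 12}
Step 13: union(13, 2) -> merged; set of 13 now {2, 13}
Step 14: union(11, 1) -> merged; set of 11 now {1, 11}
Step 15: union(13, 4) -> merged; set of 13 now {2, 4, 13}
Component of 6: {0, 5, 6, 8, 12}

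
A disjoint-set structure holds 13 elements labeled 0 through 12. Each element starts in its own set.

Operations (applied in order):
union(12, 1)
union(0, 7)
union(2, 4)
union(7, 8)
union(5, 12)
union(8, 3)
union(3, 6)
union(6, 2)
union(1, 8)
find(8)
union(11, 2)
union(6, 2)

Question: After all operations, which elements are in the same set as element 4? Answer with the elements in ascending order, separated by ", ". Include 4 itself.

Step 1: union(12, 1) -> merged; set of 12 now {1, 12}
Step 2: union(0, 7) -> merged; set of 0 now {0, 7}
Step 3: union(2, 4) -> merged; set of 2 now {2, 4}
Step 4: union(7, 8) -> merged; set of 7 now {0, 7, 8}
Step 5: union(5, 12) -> merged; set of 5 now {1, 5, 12}
Step 6: union(8, 3) -> merged; set of 8 now {0, 3, 7, 8}
Step 7: union(3, 6) -> merged; set of 3 now {0, 3, 6, 7, 8}
Step 8: union(6, 2) -> merged; set of 6 now {0, 2, 3, 4, 6, 7, 8}
Step 9: union(1, 8) -> merged; set of 1 now {0, 1, 2, 3, 4, 5, 6, 7, 8, 12}
Step 10: find(8) -> no change; set of 8 is {0, 1, 2, 3, 4, 5, 6, 7, 8, 12}
Step 11: union(11, 2) -> merged; set of 11 now {0, 1, 2, 3, 4, 5, 6, 7, 8, 11, 12}
Step 12: union(6, 2) -> already same set; set of 6 now {0, 1, 2, 3, 4, 5, 6, 7, 8, 11, 12}
Component of 4: {0, 1, 2, 3, 4, 5, 6, 7, 8, 11, 12}

Answer: 0, 1, 2, 3, 4, 5, 6, 7, 8, 11, 12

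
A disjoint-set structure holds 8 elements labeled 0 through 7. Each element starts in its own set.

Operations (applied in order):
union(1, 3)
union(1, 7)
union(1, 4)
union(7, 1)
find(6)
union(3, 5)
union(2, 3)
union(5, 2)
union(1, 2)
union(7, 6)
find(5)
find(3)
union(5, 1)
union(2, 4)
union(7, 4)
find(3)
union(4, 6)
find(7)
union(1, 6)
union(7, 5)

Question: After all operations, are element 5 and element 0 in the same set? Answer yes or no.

Step 1: union(1, 3) -> merged; set of 1 now {1, 3}
Step 2: union(1, 7) -> merged; set of 1 now {1, 3, 7}
Step 3: union(1, 4) -> merged; set of 1 now {1, 3, 4, 7}
Step 4: union(7, 1) -> already same set; set of 7 now {1, 3, 4, 7}
Step 5: find(6) -> no change; set of 6 is {6}
Step 6: union(3, 5) -> merged; set of 3 now {1, 3, 4, 5, 7}
Step 7: union(2, 3) -> merged; set of 2 now {1, 2, 3, 4, 5, 7}
Step 8: union(5, 2) -> already same set; set of 5 now {1, 2, 3, 4, 5, 7}
Step 9: union(1, 2) -> already same set; set of 1 now {1, 2, 3, 4, 5, 7}
Step 10: union(7, 6) -> merged; set of 7 now {1, 2, 3, 4, 5, 6, 7}
Step 11: find(5) -> no change; set of 5 is {1, 2, 3, 4, 5, 6, 7}
Step 12: find(3) -> no change; set of 3 is {1, 2, 3, 4, 5, 6, 7}
Step 13: union(5, 1) -> already same set; set of 5 now {1, 2, 3, 4, 5, 6, 7}
Step 14: union(2, 4) -> already same set; set of 2 now {1, 2, 3, 4, 5, 6, 7}
Step 15: union(7, 4) -> already same set; set of 7 now {1, 2, 3, 4, 5, 6, 7}
Step 16: find(3) -> no change; set of 3 is {1, 2, 3, 4, 5, 6, 7}
Step 17: union(4, 6) -> already same set; set of 4 now {1, 2, 3, 4, 5, 6, 7}
Step 18: find(7) -> no change; set of 7 is {1, 2, 3, 4, 5, 6, 7}
Step 19: union(1, 6) -> already same set; set of 1 now {1, 2, 3, 4, 5, 6, 7}
Step 20: union(7, 5) -> already same set; set of 7 now {1, 2, 3, 4, 5, 6, 7}
Set of 5: {1, 2, 3, 4, 5, 6, 7}; 0 is not a member.

Answer: no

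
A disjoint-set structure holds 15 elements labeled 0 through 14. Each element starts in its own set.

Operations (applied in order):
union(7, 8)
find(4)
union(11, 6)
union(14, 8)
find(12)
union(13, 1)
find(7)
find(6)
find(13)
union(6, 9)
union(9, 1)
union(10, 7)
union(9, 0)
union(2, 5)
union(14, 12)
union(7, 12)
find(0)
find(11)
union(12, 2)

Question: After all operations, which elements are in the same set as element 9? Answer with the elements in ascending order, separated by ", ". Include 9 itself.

Answer: 0, 1, 6, 9, 11, 13

Derivation:
Step 1: union(7, 8) -> merged; set of 7 now {7, 8}
Step 2: find(4) -> no change; set of 4 is {4}
Step 3: union(11, 6) -> merged; set of 11 now {6, 11}
Step 4: union(14, 8) -> merged; set of 14 now {7, 8, 14}
Step 5: find(12) -> no change; set of 12 is {12}
Step 6: union(13, 1) -> merged; set of 13 now {1, 13}
Step 7: find(7) -> no change; set of 7 is {7, 8, 14}
Step 8: find(6) -> no change; set of 6 is {6, 11}
Step 9: find(13) -> no change; set of 13 is {1, 13}
Step 10: union(6, 9) -> merged; set of 6 now {6, 9, 11}
Step 11: union(9, 1) -> merged; set of 9 now {1, 6, 9, 11, 13}
Step 12: union(10, 7) -> merged; set of 10 now {7, 8, 10, 14}
Step 13: union(9, 0) -> merged; set of 9 now {0, 1, 6, 9, 11, 13}
Step 14: union(2, 5) -> merged; set of 2 now {2, 5}
Step 15: union(14, 12) -> merged; set of 14 now {7, 8, 10, 12, 14}
Step 16: union(7, 12) -> already same set; set of 7 now {7, 8, 10, 12, 14}
Step 17: find(0) -> no change; set of 0 is {0, 1, 6, 9, 11, 13}
Step 18: find(11) -> no change; set of 11 is {0, 1, 6, 9, 11, 13}
Step 19: union(12, 2) -> merged; set of 12 now {2, 5, 7, 8, 10, 12, 14}
Component of 9: {0, 1, 6, 9, 11, 13}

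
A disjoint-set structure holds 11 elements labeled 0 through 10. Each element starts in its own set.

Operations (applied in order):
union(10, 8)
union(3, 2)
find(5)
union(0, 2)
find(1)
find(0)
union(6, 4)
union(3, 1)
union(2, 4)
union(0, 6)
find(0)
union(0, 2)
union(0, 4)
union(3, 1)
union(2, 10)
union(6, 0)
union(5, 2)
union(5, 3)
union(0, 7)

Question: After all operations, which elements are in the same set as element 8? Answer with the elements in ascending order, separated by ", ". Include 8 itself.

Answer: 0, 1, 2, 3, 4, 5, 6, 7, 8, 10

Derivation:
Step 1: union(10, 8) -> merged; set of 10 now {8, 10}
Step 2: union(3, 2) -> merged; set of 3 now {2, 3}
Step 3: find(5) -> no change; set of 5 is {5}
Step 4: union(0, 2) -> merged; set of 0 now {0, 2, 3}
Step 5: find(1) -> no change; set of 1 is {1}
Step 6: find(0) -> no change; set of 0 is {0, 2, 3}
Step 7: union(6, 4) -> merged; set of 6 now {4, 6}
Step 8: union(3, 1) -> merged; set of 3 now {0, 1, 2, 3}
Step 9: union(2, 4) -> merged; set of 2 now {0, 1, 2, 3, 4, 6}
Step 10: union(0, 6) -> already same set; set of 0 now {0, 1, 2, 3, 4, 6}
Step 11: find(0) -> no change; set of 0 is {0, 1, 2, 3, 4, 6}
Step 12: union(0, 2) -> already same set; set of 0 now {0, 1, 2, 3, 4, 6}
Step 13: union(0, 4) -> already same set; set of 0 now {0, 1, 2, 3, 4, 6}
Step 14: union(3, 1) -> already same set; set of 3 now {0, 1, 2, 3, 4, 6}
Step 15: union(2, 10) -> merged; set of 2 now {0, 1, 2, 3, 4, 6, 8, 10}
Step 16: union(6, 0) -> already same set; set of 6 now {0, 1, 2, 3, 4, 6, 8, 10}
Step 17: union(5, 2) -> merged; set of 5 now {0, 1, 2, 3, 4, 5, 6, 8, 10}
Step 18: union(5, 3) -> already same set; set of 5 now {0, 1, 2, 3, 4, 5, 6, 8, 10}
Step 19: union(0, 7) -> merged; set of 0 now {0, 1, 2, 3, 4, 5, 6, 7, 8, 10}
Component of 8: {0, 1, 2, 3, 4, 5, 6, 7, 8, 10}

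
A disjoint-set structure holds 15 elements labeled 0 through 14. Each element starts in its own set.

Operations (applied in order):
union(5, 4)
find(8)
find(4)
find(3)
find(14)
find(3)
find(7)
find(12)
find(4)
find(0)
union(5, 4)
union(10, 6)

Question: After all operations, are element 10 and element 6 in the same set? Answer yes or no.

Answer: yes

Derivation:
Step 1: union(5, 4) -> merged; set of 5 now {4, 5}
Step 2: find(8) -> no change; set of 8 is {8}
Step 3: find(4) -> no change; set of 4 is {4, 5}
Step 4: find(3) -> no change; set of 3 is {3}
Step 5: find(14) -> no change; set of 14 is {14}
Step 6: find(3) -> no change; set of 3 is {3}
Step 7: find(7) -> no change; set of 7 is {7}
Step 8: find(12) -> no change; set of 12 is {12}
Step 9: find(4) -> no change; set of 4 is {4, 5}
Step 10: find(0) -> no change; set of 0 is {0}
Step 11: union(5, 4) -> already same set; set of 5 now {4, 5}
Step 12: union(10, 6) -> merged; set of 10 now {6, 10}
Set of 10: {6, 10}; 6 is a member.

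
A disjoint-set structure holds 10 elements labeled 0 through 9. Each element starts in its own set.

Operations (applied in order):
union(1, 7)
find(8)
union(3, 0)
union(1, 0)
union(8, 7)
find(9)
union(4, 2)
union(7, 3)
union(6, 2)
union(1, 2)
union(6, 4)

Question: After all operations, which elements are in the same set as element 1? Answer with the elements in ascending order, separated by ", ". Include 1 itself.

Step 1: union(1, 7) -> merged; set of 1 now {1, 7}
Step 2: find(8) -> no change; set of 8 is {8}
Step 3: union(3, 0) -> merged; set of 3 now {0, 3}
Step 4: union(1, 0) -> merged; set of 1 now {0, 1, 3, 7}
Step 5: union(8, 7) -> merged; set of 8 now {0, 1, 3, 7, 8}
Step 6: find(9) -> no change; set of 9 is {9}
Step 7: union(4, 2) -> merged; set of 4 now {2, 4}
Step 8: union(7, 3) -> already same set; set of 7 now {0, 1, 3, 7, 8}
Step 9: union(6, 2) -> merged; set of 6 now {2, 4, 6}
Step 10: union(1, 2) -> merged; set of 1 now {0, 1, 2, 3, 4, 6, 7, 8}
Step 11: union(6, 4) -> already same set; set of 6 now {0, 1, 2, 3, 4, 6, 7, 8}
Component of 1: {0, 1, 2, 3, 4, 6, 7, 8}

Answer: 0, 1, 2, 3, 4, 6, 7, 8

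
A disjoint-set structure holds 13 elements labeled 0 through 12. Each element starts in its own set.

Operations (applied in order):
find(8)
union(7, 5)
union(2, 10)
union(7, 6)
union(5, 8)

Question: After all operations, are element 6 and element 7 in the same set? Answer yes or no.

Step 1: find(8) -> no change; set of 8 is {8}
Step 2: union(7, 5) -> merged; set of 7 now {5, 7}
Step 3: union(2, 10) -> merged; set of 2 now {2, 10}
Step 4: union(7, 6) -> merged; set of 7 now {5, 6, 7}
Step 5: union(5, 8) -> merged; set of 5 now {5, 6, 7, 8}
Set of 6: {5, 6, 7, 8}; 7 is a member.

Answer: yes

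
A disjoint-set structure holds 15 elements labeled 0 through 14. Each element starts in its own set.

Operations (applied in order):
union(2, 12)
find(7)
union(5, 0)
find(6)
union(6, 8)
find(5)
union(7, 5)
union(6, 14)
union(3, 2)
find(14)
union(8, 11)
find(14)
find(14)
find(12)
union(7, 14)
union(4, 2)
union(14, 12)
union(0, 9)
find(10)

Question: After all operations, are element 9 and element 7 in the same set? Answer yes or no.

Answer: yes

Derivation:
Step 1: union(2, 12) -> merged; set of 2 now {2, 12}
Step 2: find(7) -> no change; set of 7 is {7}
Step 3: union(5, 0) -> merged; set of 5 now {0, 5}
Step 4: find(6) -> no change; set of 6 is {6}
Step 5: union(6, 8) -> merged; set of 6 now {6, 8}
Step 6: find(5) -> no change; set of 5 is {0, 5}
Step 7: union(7, 5) -> merged; set of 7 now {0, 5, 7}
Step 8: union(6, 14) -> merged; set of 6 now {6, 8, 14}
Step 9: union(3, 2) -> merged; set of 3 now {2, 3, 12}
Step 10: find(14) -> no change; set of 14 is {6, 8, 14}
Step 11: union(8, 11) -> merged; set of 8 now {6, 8, 11, 14}
Step 12: find(14) -> no change; set of 14 is {6, 8, 11, 14}
Step 13: find(14) -> no change; set of 14 is {6, 8, 11, 14}
Step 14: find(12) -> no change; set of 12 is {2, 3, 12}
Step 15: union(7, 14) -> merged; set of 7 now {0, 5, 6, 7, 8, 11, 14}
Step 16: union(4, 2) -> merged; set of 4 now {2, 3, 4, 12}
Step 17: union(14, 12) -> merged; set of 14 now {0, 2, 3, 4, 5, 6, 7, 8, 11, 12, 14}
Step 18: union(0, 9) -> merged; set of 0 now {0, 2, 3, 4, 5, 6, 7, 8, 9, 11, 12, 14}
Step 19: find(10) -> no change; set of 10 is {10}
Set of 9: {0, 2, 3, 4, 5, 6, 7, 8, 9, 11, 12, 14}; 7 is a member.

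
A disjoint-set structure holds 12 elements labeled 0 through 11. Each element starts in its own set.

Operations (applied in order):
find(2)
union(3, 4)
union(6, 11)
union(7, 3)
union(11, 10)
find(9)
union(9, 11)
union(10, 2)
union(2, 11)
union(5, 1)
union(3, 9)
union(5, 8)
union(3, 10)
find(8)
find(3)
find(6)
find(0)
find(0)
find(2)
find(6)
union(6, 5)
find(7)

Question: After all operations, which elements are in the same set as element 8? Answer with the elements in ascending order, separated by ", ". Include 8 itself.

Step 1: find(2) -> no change; set of 2 is {2}
Step 2: union(3, 4) -> merged; set of 3 now {3, 4}
Step 3: union(6, 11) -> merged; set of 6 now {6, 11}
Step 4: union(7, 3) -> merged; set of 7 now {3, 4, 7}
Step 5: union(11, 10) -> merged; set of 11 now {6, 10, 11}
Step 6: find(9) -> no change; set of 9 is {9}
Step 7: union(9, 11) -> merged; set of 9 now {6, 9, 10, 11}
Step 8: union(10, 2) -> merged; set of 10 now {2, 6, 9, 10, 11}
Step 9: union(2, 11) -> already same set; set of 2 now {2, 6, 9, 10, 11}
Step 10: union(5, 1) -> merged; set of 5 now {1, 5}
Step 11: union(3, 9) -> merged; set of 3 now {2, 3, 4, 6, 7, 9, 10, 11}
Step 12: union(5, 8) -> merged; set of 5 now {1, 5, 8}
Step 13: union(3, 10) -> already same set; set of 3 now {2, 3, 4, 6, 7, 9, 10, 11}
Step 14: find(8) -> no change; set of 8 is {1, 5, 8}
Step 15: find(3) -> no change; set of 3 is {2, 3, 4, 6, 7, 9, 10, 11}
Step 16: find(6) -> no change; set of 6 is {2, 3, 4, 6, 7, 9, 10, 11}
Step 17: find(0) -> no change; set of 0 is {0}
Step 18: find(0) -> no change; set of 0 is {0}
Step 19: find(2) -> no change; set of 2 is {2, 3, 4, 6, 7, 9, 10, 11}
Step 20: find(6) -> no change; set of 6 is {2, 3, 4, 6, 7, 9, 10, 11}
Step 21: union(6, 5) -> merged; set of 6 now {1, 2, 3, 4, 5, 6, 7, 8, 9, 10, 11}
Step 22: find(7) -> no change; set of 7 is {1, 2, 3, 4, 5, 6, 7, 8, 9, 10, 11}
Component of 8: {1, 2, 3, 4, 5, 6, 7, 8, 9, 10, 11}

Answer: 1, 2, 3, 4, 5, 6, 7, 8, 9, 10, 11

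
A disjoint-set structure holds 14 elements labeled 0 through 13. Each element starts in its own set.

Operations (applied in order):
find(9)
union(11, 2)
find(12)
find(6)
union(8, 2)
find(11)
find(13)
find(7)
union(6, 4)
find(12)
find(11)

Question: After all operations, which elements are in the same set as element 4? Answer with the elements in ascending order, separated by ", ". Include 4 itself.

Step 1: find(9) -> no change; set of 9 is {9}
Step 2: union(11, 2) -> merged; set of 11 now {2, 11}
Step 3: find(12) -> no change; set of 12 is {12}
Step 4: find(6) -> no change; set of 6 is {6}
Step 5: union(8, 2) -> merged; set of 8 now {2, 8, 11}
Step 6: find(11) -> no change; set of 11 is {2, 8, 11}
Step 7: find(13) -> no change; set of 13 is {13}
Step 8: find(7) -> no change; set of 7 is {7}
Step 9: union(6, 4) -> merged; set of 6 now {4, 6}
Step 10: find(12) -> no change; set of 12 is {12}
Step 11: find(11) -> no change; set of 11 is {2, 8, 11}
Component of 4: {4, 6}

Answer: 4, 6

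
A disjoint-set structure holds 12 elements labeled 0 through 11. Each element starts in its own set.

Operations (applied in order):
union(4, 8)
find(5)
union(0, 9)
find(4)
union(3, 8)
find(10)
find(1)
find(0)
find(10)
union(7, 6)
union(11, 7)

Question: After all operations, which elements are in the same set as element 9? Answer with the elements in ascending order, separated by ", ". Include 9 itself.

Step 1: union(4, 8) -> merged; set of 4 now {4, 8}
Step 2: find(5) -> no change; set of 5 is {5}
Step 3: union(0, 9) -> merged; set of 0 now {0, 9}
Step 4: find(4) -> no change; set of 4 is {4, 8}
Step 5: union(3, 8) -> merged; set of 3 now {3, 4, 8}
Step 6: find(10) -> no change; set of 10 is {10}
Step 7: find(1) -> no change; set of 1 is {1}
Step 8: find(0) -> no change; set of 0 is {0, 9}
Step 9: find(10) -> no change; set of 10 is {10}
Step 10: union(7, 6) -> merged; set of 7 now {6, 7}
Step 11: union(11, 7) -> merged; set of 11 now {6, 7, 11}
Component of 9: {0, 9}

Answer: 0, 9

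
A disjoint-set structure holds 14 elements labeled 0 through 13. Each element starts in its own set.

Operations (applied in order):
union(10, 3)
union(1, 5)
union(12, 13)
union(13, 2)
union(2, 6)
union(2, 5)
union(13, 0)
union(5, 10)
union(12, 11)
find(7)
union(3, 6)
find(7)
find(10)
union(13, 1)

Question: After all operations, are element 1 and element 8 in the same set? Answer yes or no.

Answer: no

Derivation:
Step 1: union(10, 3) -> merged; set of 10 now {3, 10}
Step 2: union(1, 5) -> merged; set of 1 now {1, 5}
Step 3: union(12, 13) -> merged; set of 12 now {12, 13}
Step 4: union(13, 2) -> merged; set of 13 now {2, 12, 13}
Step 5: union(2, 6) -> merged; set of 2 now {2, 6, 12, 13}
Step 6: union(2, 5) -> merged; set of 2 now {1, 2, 5, 6, 12, 13}
Step 7: union(13, 0) -> merged; set of 13 now {0, 1, 2, 5, 6, 12, 13}
Step 8: union(5, 10) -> merged; set of 5 now {0, 1, 2, 3, 5, 6, 10, 12, 13}
Step 9: union(12, 11) -> merged; set of 12 now {0, 1, 2, 3, 5, 6, 10, 11, 12, 13}
Step 10: find(7) -> no change; set of 7 is {7}
Step 11: union(3, 6) -> already same set; set of 3 now {0, 1, 2, 3, 5, 6, 10, 11, 12, 13}
Step 12: find(7) -> no change; set of 7 is {7}
Step 13: find(10) -> no change; set of 10 is {0, 1, 2, 3, 5, 6, 10, 11, 12, 13}
Step 14: union(13, 1) -> already same set; set of 13 now {0, 1, 2, 3, 5, 6, 10, 11, 12, 13}
Set of 1: {0, 1, 2, 3, 5, 6, 10, 11, 12, 13}; 8 is not a member.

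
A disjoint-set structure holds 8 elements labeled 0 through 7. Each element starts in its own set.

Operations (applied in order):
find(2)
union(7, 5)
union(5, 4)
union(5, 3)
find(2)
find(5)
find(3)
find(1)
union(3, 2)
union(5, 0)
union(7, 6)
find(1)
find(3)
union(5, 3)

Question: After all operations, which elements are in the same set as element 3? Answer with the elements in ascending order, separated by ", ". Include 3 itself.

Answer: 0, 2, 3, 4, 5, 6, 7

Derivation:
Step 1: find(2) -> no change; set of 2 is {2}
Step 2: union(7, 5) -> merged; set of 7 now {5, 7}
Step 3: union(5, 4) -> merged; set of 5 now {4, 5, 7}
Step 4: union(5, 3) -> merged; set of 5 now {3, 4, 5, 7}
Step 5: find(2) -> no change; set of 2 is {2}
Step 6: find(5) -> no change; set of 5 is {3, 4, 5, 7}
Step 7: find(3) -> no change; set of 3 is {3, 4, 5, 7}
Step 8: find(1) -> no change; set of 1 is {1}
Step 9: union(3, 2) -> merged; set of 3 now {2, 3, 4, 5, 7}
Step 10: union(5, 0) -> merged; set of 5 now {0, 2, 3, 4, 5, 7}
Step 11: union(7, 6) -> merged; set of 7 now {0, 2, 3, 4, 5, 6, 7}
Step 12: find(1) -> no change; set of 1 is {1}
Step 13: find(3) -> no change; set of 3 is {0, 2, 3, 4, 5, 6, 7}
Step 14: union(5, 3) -> already same set; set of 5 now {0, 2, 3, 4, 5, 6, 7}
Component of 3: {0, 2, 3, 4, 5, 6, 7}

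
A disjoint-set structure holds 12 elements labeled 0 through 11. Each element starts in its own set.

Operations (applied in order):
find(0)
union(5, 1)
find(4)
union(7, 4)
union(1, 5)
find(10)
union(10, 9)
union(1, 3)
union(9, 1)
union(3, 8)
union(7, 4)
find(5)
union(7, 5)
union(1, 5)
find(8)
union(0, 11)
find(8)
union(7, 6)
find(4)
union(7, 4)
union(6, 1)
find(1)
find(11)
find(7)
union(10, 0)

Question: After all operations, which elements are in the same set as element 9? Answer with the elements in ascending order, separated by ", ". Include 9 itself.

Answer: 0, 1, 3, 4, 5, 6, 7, 8, 9, 10, 11

Derivation:
Step 1: find(0) -> no change; set of 0 is {0}
Step 2: union(5, 1) -> merged; set of 5 now {1, 5}
Step 3: find(4) -> no change; set of 4 is {4}
Step 4: union(7, 4) -> merged; set of 7 now {4, 7}
Step 5: union(1, 5) -> already same set; set of 1 now {1, 5}
Step 6: find(10) -> no change; set of 10 is {10}
Step 7: union(10, 9) -> merged; set of 10 now {9, 10}
Step 8: union(1, 3) -> merged; set of 1 now {1, 3, 5}
Step 9: union(9, 1) -> merged; set of 9 now {1, 3, 5, 9, 10}
Step 10: union(3, 8) -> merged; set of 3 now {1, 3, 5, 8, 9, 10}
Step 11: union(7, 4) -> already same set; set of 7 now {4, 7}
Step 12: find(5) -> no change; set of 5 is {1, 3, 5, 8, 9, 10}
Step 13: union(7, 5) -> merged; set of 7 now {1, 3, 4, 5, 7, 8, 9, 10}
Step 14: union(1, 5) -> already same set; set of 1 now {1, 3, 4, 5, 7, 8, 9, 10}
Step 15: find(8) -> no change; set of 8 is {1, 3, 4, 5, 7, 8, 9, 10}
Step 16: union(0, 11) -> merged; set of 0 now {0, 11}
Step 17: find(8) -> no change; set of 8 is {1, 3, 4, 5, 7, 8, 9, 10}
Step 18: union(7, 6) -> merged; set of 7 now {1, 3, 4, 5, 6, 7, 8, 9, 10}
Step 19: find(4) -> no change; set of 4 is {1, 3, 4, 5, 6, 7, 8, 9, 10}
Step 20: union(7, 4) -> already same set; set of 7 now {1, 3, 4, 5, 6, 7, 8, 9, 10}
Step 21: union(6, 1) -> already same set; set of 6 now {1, 3, 4, 5, 6, 7, 8, 9, 10}
Step 22: find(1) -> no change; set of 1 is {1, 3, 4, 5, 6, 7, 8, 9, 10}
Step 23: find(11) -> no change; set of 11 is {0, 11}
Step 24: find(7) -> no change; set of 7 is {1, 3, 4, 5, 6, 7, 8, 9, 10}
Step 25: union(10, 0) -> merged; set of 10 now {0, 1, 3, 4, 5, 6, 7, 8, 9, 10, 11}
Component of 9: {0, 1, 3, 4, 5, 6, 7, 8, 9, 10, 11}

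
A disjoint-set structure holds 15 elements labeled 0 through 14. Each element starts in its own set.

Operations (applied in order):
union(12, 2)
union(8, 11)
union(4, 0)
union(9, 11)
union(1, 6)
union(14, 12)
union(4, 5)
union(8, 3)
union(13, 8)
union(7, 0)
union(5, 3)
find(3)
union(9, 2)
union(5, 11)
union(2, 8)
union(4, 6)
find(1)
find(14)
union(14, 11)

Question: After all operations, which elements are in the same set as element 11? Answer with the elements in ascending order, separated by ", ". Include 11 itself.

Step 1: union(12, 2) -> merged; set of 12 now {2, 12}
Step 2: union(8, 11) -> merged; set of 8 now {8, 11}
Step 3: union(4, 0) -> merged; set of 4 now {0, 4}
Step 4: union(9, 11) -> merged; set of 9 now {8, 9, 11}
Step 5: union(1, 6) -> merged; set of 1 now {1, 6}
Step 6: union(14, 12) -> merged; set of 14 now {2, 12, 14}
Step 7: union(4, 5) -> merged; set of 4 now {0, 4, 5}
Step 8: union(8, 3) -> merged; set of 8 now {3, 8, 9, 11}
Step 9: union(13, 8) -> merged; set of 13 now {3, 8, 9, 11, 13}
Step 10: union(7, 0) -> merged; set of 7 now {0, 4, 5, 7}
Step 11: union(5, 3) -> merged; set of 5 now {0, 3, 4, 5, 7, 8, 9, 11, 13}
Step 12: find(3) -> no change; set of 3 is {0, 3, 4, 5, 7, 8, 9, 11, 13}
Step 13: union(9, 2) -> merged; set of 9 now {0, 2, 3, 4, 5, 7, 8, 9, 11, 12, 13, 14}
Step 14: union(5, 11) -> already same set; set of 5 now {0, 2, 3, 4, 5, 7, 8, 9, 11, 12, 13, 14}
Step 15: union(2, 8) -> already same set; set of 2 now {0, 2, 3, 4, 5, 7, 8, 9, 11, 12, 13, 14}
Step 16: union(4, 6) -> merged; set of 4 now {0, 1, 2, 3, 4, 5, 6, 7, 8, 9, 11, 12, 13, 14}
Step 17: find(1) -> no change; set of 1 is {0, 1, 2, 3, 4, 5, 6, 7, 8, 9, 11, 12, 13, 14}
Step 18: find(14) -> no change; set of 14 is {0, 1, 2, 3, 4, 5, 6, 7, 8, 9, 11, 12, 13, 14}
Step 19: union(14, 11) -> already same set; set of 14 now {0, 1, 2, 3, 4, 5, 6, 7, 8, 9, 11, 12, 13, 14}
Component of 11: {0, 1, 2, 3, 4, 5, 6, 7, 8, 9, 11, 12, 13, 14}

Answer: 0, 1, 2, 3, 4, 5, 6, 7, 8, 9, 11, 12, 13, 14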